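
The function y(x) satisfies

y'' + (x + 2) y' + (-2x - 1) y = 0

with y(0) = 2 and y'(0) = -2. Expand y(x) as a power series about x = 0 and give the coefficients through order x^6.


Ansatz: y(x) = sum_{n>=0} a_n x^n, so y'(x) = sum_{n>=1} n a_n x^(n-1) and y''(x) = sum_{n>=2} n(n-1) a_n x^(n-2).
Substitute into P(x) y'' + Q(x) y' + R(x) y = 0 with P(x) = 1, Q(x) = x + 2, R(x) = -2x - 1, and match powers of x.
Initial conditions: a_0 = 2, a_1 = -2.
Setting the coefficient of each power of x to zero and solving order by order (substituting the coefficients already found):
  x^0: 2 a_2 + 2 a_1 - a_0 = 0  ->  2 a_2 = -2 a_1 + a_0 = 6  ->  a_2 = 3
  x^1: 6 a_3 + 4 a_2 - 2 a_0 = 0  ->  6 a_3 = -4 a_2 + 2 a_0 = -8  ->  a_3 = -4/3
  x^2: 12 a_4 + 6 a_3 + a_2 - 2 a_1 = 0  ->  12 a_4 = -6 a_3 - a_2 + 2 a_1 = 1  ->  a_4 = 1/12
  x^3: 20 a_5 + 8 a_4 + 2 a_3 - 2 a_2 = 0  ->  20 a_5 = -8 a_4 - 2 a_3 + 2 a_2 = 8  ->  a_5 = 2/5
  x^4: 30 a_6 + 10 a_5 + 3 a_4 - 2 a_3 = 0  ->  30 a_6 = -10 a_5 - 3 a_4 + 2 a_3 = -83/12  ->  a_6 = -83/360
Truncated series: y(x) = 2 - 2 x + 3 x^2 - (4/3) x^3 + (1/12) x^4 + (2/5) x^5 - (83/360) x^6 + O(x^7).

a_0 = 2; a_1 = -2; a_2 = 3; a_3 = -4/3; a_4 = 1/12; a_5 = 2/5; a_6 = -83/360


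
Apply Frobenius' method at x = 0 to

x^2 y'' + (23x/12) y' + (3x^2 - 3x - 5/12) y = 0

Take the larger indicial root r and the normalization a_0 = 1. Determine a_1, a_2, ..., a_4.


Write in Frobenius form y'' + (p(x)/x) y' + (q(x)/x^2) y = 0:
  p(x) = 23/12,  q(x) = 3x^2 - 3x - 5/12.
Indicial equation: r(r-1) + (23/12) r + (-5/12) = 0 -> roots r_1 = 1/3, r_2 = -5/4.
Take r = r_1 = 1/3. Let y(x) = x^r sum_{n>=0} a_n x^n with a_0 = 1.
Substitute y = x^r sum a_n x^n and match x^{r+n}. The recurrence is
  D(n) a_n - 3 a_{n-1} + 3 a_{n-2} = 0,  where D(n) = (r+n)(r+n-1) + (23/12)(r+n) + (-5/12).
  a_n = [3 a_{n-1} - 3 a_{n-2}] / D(n).
Since the indicial polynomial factors as (r - r_1)(r - r_2), D(n) = (r_1 + n - r_1)(r_1 + n - r_2) = n(n + 19/12).
Evaluating step by step (a_0 = 1):
  n = 1: D(1) = 1(1 + 19/12) = 31/12; numerator = 3(1) = 3; a_1 = (3)/(31/12) = 36/31
  n = 2: D(2) = 2(2 + 19/12) = 43/6; numerator = 3(36/31) - 3(1) = 15/31; a_2 = (15/31)/(43/6) = 90/1333
  n = 3: D(3) = 3(3 + 19/12) = 55/4; numerator = 3(90/1333) - 3(36/31) = -4374/1333; a_3 = (-4374/1333)/(55/4) = -17496/73315
  n = 4: D(4) = 4(4 + 19/12) = 67/3; numerator = 3(-17496/73315) - 3(90/1333) = -1566/1705; a_4 = (-1566/1705)/(67/3) = -4698/114235

r = 1/3; a_0 = 1; a_1 = 36/31; a_2 = 90/1333; a_3 = -17496/73315; a_4 = -4698/114235


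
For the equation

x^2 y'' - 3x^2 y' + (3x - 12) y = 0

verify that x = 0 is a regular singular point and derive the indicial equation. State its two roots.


Divide by x^2 to reach normal form y'' + P_1(x) y' + P_2(x) y = 0 with P_1(x) = -3 and P_2(x) = 3/x - 12/x^2.
x = 0 is a singular point because the y-coefficient 3/x - 12/x^2 has a pole at x = 0.
It is a regular singular point because x P_1(x) = p(x) = -3x and x^2 P_2(x) = q(x) = 3x - 12 are polynomials, hence analytic at x = 0.
p(0) = 0,  q(0) = -12.
Indicial equation: r(r-1) + p(0) r + q(0) = 0, i.e. r^2 + (p(0) - 1) r + q(0) = 0, i.e. r^2 - 1 r - 12 = 0.
Discriminant: (-1)^2 - 4(-12) = 49, so r = (1 ± 7)/2.
Solving: r_1 = 4, r_2 = -3.

indicial: r^2 - 1 r - 12 = 0; roots r_1 = 4, r_2 = -3


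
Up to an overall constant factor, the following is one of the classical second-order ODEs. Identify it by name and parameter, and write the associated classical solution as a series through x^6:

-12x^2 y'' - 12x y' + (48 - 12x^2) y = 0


All three coefficients share the factor -12; dividing through by -12 gives  x^2 y'' + x y' + (x^2 - 4) y = 0.
This matches the Bessel equation x^2 y'' + x y' + (x^2 - nu^2) y = 0 with nu^2 = 4, so nu = 2; the solution bounded at x = 0 is J_2(x).
Frobenius at x = 0: indicial roots ±nu; for r = nu the recurrence k(k + 2nu) c_k = -c_{k-2} gives the standard series J_nu(x) = sum_{k>=0} (-1)^k / (k! (k+nu)!) (x/2)^(2k+nu). Evaluate the first 3 terms:
  k = 0: (-1)^0 / (0! * 2! * 2^2) x^2 = 1/(1*2*4) x^2 = (1/8) x^2
  k = 1: (-1)^1 / (1! * 3! * 2^4) x^4 = -1/(1*6*16) x^4 = (-1/96) x^4
  k = 2: (-1)^2 / (2! * 4! * 2^6) x^6 = 1/(2*24*64) x^6 = (1/3072) x^6
Hence J_2(x) = x^6/3072 - x^4/96 + x^2/8 + ....

J_2(x); series = x^6/3072 - x^4/96 + x^2/8


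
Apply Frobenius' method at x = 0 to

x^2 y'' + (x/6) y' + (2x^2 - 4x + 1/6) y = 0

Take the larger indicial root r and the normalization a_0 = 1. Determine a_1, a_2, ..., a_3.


Write in Frobenius form y'' + (p(x)/x) y' + (q(x)/x^2) y = 0:
  p(x) = 1/6,  q(x) = 2x^2 - 4x + 1/6.
Indicial equation: r(r-1) + (1/6) r + (1/6) = 0 -> roots r_1 = 1/2, r_2 = 1/3.
Take r = r_1 = 1/2. Let y(x) = x^r sum_{n>=0} a_n x^n with a_0 = 1.
Substitute y = x^r sum a_n x^n and match x^{r+n}. The recurrence is
  D(n) a_n - 4 a_{n-1} + 2 a_{n-2} = 0,  where D(n) = (r+n)(r+n-1) + (1/6)(r+n) + (1/6).
  a_n = [4 a_{n-1} - 2 a_{n-2}] / D(n).
Since the indicial polynomial factors as (r - r_1)(r - r_2), D(n) = (r_1 + n - r_1)(r_1 + n - r_2) = n(n + 1/6).
Evaluating step by step (a_0 = 1):
  n = 1: D(1) = 1(1 + 1/6) = 7/6; numerator = 4(1) = 4; a_1 = (4)/(7/6) = 24/7
  n = 2: D(2) = 2(2 + 1/6) = 13/3; numerator = 4(24/7) - 2(1) = 82/7; a_2 = (82/7)/(13/3) = 246/91
  n = 3: D(3) = 3(3 + 1/6) = 19/2; numerator = 4(246/91) - 2(24/7) = 360/91; a_3 = (360/91)/(19/2) = 720/1729

r = 1/2; a_0 = 1; a_1 = 24/7; a_2 = 246/91; a_3 = 720/1729


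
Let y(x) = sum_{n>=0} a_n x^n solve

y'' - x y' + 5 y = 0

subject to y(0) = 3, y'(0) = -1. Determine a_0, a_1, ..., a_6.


Ansatz: y(x) = sum_{n>=0} a_n x^n, so y'(x) = sum_{n>=1} n a_n x^(n-1) and y''(x) = sum_{n>=2} n(n-1) a_n x^(n-2).
Substitute into P(x) y'' + Q(x) y' + R(x) y = 0 with P(x) = 1, Q(x) = -x, R(x) = 5, and match powers of x.
Initial conditions: a_0 = 3, a_1 = -1.
Setting the coefficient of each power of x to zero and solving order by order (substituting the coefficients already found):
  x^0: 2 a_2 + 5 a_0 = 0  ->  2 a_2 = -5 a_0 = -15  ->  a_2 = -15/2
  x^1: 6 a_3 + 4 a_1 = 0  ->  6 a_3 = -4 a_1 = 4  ->  a_3 = 2/3
  x^2: 12 a_4 + 3 a_2 = 0  ->  12 a_4 = -3 a_2 = 45/2  ->  a_4 = 15/8
  x^3: 20 a_5 + 2 a_3 = 0  ->  20 a_5 = -2 a_3 = -4/3  ->  a_5 = -1/15
  x^4: 30 a_6 + a_4 = 0  ->  30 a_6 = -a_4 = -15/8  ->  a_6 = -1/16
Truncated series: y(x) = 3 - x - (15/2) x^2 + (2/3) x^3 + (15/8) x^4 - (1/15) x^5 - (1/16) x^6 + O(x^7).

a_0 = 3; a_1 = -1; a_2 = -15/2; a_3 = 2/3; a_4 = 15/8; a_5 = -1/15; a_6 = -1/16


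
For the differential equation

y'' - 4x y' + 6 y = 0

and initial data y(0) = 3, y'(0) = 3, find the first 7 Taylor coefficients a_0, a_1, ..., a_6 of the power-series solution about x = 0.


Ansatz: y(x) = sum_{n>=0} a_n x^n, so y'(x) = sum_{n>=1} n a_n x^(n-1) and y''(x) = sum_{n>=2} n(n-1) a_n x^(n-2).
Substitute into P(x) y'' + Q(x) y' + R(x) y = 0 with P(x) = 1, Q(x) = -4x, R(x) = 6, and match powers of x.
Initial conditions: a_0 = 3, a_1 = 3.
Setting the coefficient of each power of x to zero and solving order by order (substituting the coefficients already found):
  x^0: 2 a_2 + 6 a_0 = 0  ->  2 a_2 = -6 a_0 = -18  ->  a_2 = -9
  x^1: 6 a_3 + 2 a_1 = 0  ->  6 a_3 = -2 a_1 = -6  ->  a_3 = -1
  x^2: 12 a_4 - 2 a_2 = 0  ->  12 a_4 = 2 a_2 = -18  ->  a_4 = -3/2
  x^3: 20 a_5 - 6 a_3 = 0  ->  20 a_5 = 6 a_3 = -6  ->  a_5 = -3/10
  x^4: 30 a_6 - 10 a_4 = 0  ->  30 a_6 = 10 a_4 = -15  ->  a_6 = -1/2
Truncated series: y(x) = 3 + 3 x - 9 x^2 - x^3 - (3/2) x^4 - (3/10) x^5 - (1/2) x^6 + O(x^7).

a_0 = 3; a_1 = 3; a_2 = -9; a_3 = -1; a_4 = -3/2; a_5 = -3/10; a_6 = -1/2


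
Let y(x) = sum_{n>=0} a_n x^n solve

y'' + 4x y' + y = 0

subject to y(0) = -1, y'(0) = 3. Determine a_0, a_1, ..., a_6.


Ansatz: y(x) = sum_{n>=0} a_n x^n, so y'(x) = sum_{n>=1} n a_n x^(n-1) and y''(x) = sum_{n>=2} n(n-1) a_n x^(n-2).
Substitute into P(x) y'' + Q(x) y' + R(x) y = 0 with P(x) = 1, Q(x) = 4x, R(x) = 1, and match powers of x.
Initial conditions: a_0 = -1, a_1 = 3.
Setting the coefficient of each power of x to zero and solving order by order (substituting the coefficients already found):
  x^0: 2 a_2 + a_0 = 0  ->  2 a_2 = -a_0 = 1  ->  a_2 = 1/2
  x^1: 6 a_3 + 5 a_1 = 0  ->  6 a_3 = -5 a_1 = -15  ->  a_3 = -5/2
  x^2: 12 a_4 + 9 a_2 = 0  ->  12 a_4 = -9 a_2 = -9/2  ->  a_4 = -3/8
  x^3: 20 a_5 + 13 a_3 = 0  ->  20 a_5 = -13 a_3 = 65/2  ->  a_5 = 13/8
  x^4: 30 a_6 + 17 a_4 = 0  ->  30 a_6 = -17 a_4 = 51/8  ->  a_6 = 17/80
Truncated series: y(x) = -1 + 3 x + (1/2) x^2 - (5/2) x^3 - (3/8) x^4 + (13/8) x^5 + (17/80) x^6 + O(x^7).

a_0 = -1; a_1 = 3; a_2 = 1/2; a_3 = -5/2; a_4 = -3/8; a_5 = 13/8; a_6 = 17/80


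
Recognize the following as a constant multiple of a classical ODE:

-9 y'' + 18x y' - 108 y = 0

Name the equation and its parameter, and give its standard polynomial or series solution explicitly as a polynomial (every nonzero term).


All three coefficients share the factor -9; dividing through by -9 gives  y'' - 2x y' + 12 y = 0.
This matches the Hermite equation y'' - 2x y' + 2n y = 0 with 2n = 12, so n = 6; the polynomial solution is H_6(x).
With y = sum_k a_k x^k, matching x^k gives (k+2)(k+1) a_{k+2} = 2(k - n) a_k = 2(k - 6) a_k. The right side vanishes at k = 6, so the series with the parity of 6 terminates at degree 6.
Standard normalization: leading coefficient of H_n is 2^n, so a_6 = 2^6 = 64. Work downward with a_k = (k+1)(k+2) a_{k+2} / (2(k - n)):
  a_4 = (5)(6)(64) / (2(4 - 6)) = 1920/(-4) = -480
  a_2 = (3)(4)(-480) / (2(2 - 6)) = -5760/(-8) = 720
  a_0 = (1)(2)(720) / (2(0 - 6)) = 1440/(-12) = -120
Hence H_6(x) = 64 x^6 - 480 x^4 + 720 x^2 - 120.

H_6(x); series = 64 x^6 - 480 x^4 + 720 x^2 - 120


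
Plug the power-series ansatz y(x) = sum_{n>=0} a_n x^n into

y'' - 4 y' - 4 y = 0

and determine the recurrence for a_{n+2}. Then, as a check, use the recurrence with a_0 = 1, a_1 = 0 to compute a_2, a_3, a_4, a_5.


Substitute y = sum_n a_n x^n.
y''(x) has coefficient (n+2)(n+1) a_{n+2} at x^n;
-4 y'(x) has coefficient -4 (n+1) a_{n+1} at x^n;
-4 y(x) has coefficient -4 a_n at x^n.
Matching x^n: (n+2)(n+1) a_{n+2} - 4 (n+1) a_{n+1} - 4 a_n = 0.
Thus a_{n+2} = [4 (n+1) a_{n+1} + 4 a_n] / ((n+1)(n+2)).

Check with a_0 = 1, a_1 = 0 (apply the recurrence for n = 0, 1, 2, 3): a_0 = 1, a_1 = 0, a_2 = 2, a_3 = 8/3, a_4 = 10/3, a_5 = 16/5.

a_(n+2) = [4 (n+1) a_(n+1) + 4 a_n] / ((n+1)(n+2)); check: a_0 = 1, a_1 = 0, a_2 = 2, a_3 = 8/3, a_4 = 10/3, a_5 = 16/5


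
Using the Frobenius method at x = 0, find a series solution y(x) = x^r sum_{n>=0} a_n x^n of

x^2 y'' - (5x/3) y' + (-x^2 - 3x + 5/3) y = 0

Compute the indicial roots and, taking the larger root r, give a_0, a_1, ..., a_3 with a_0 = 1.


Write in Frobenius form y'' + (p(x)/x) y' + (q(x)/x^2) y = 0:
  p(x) = -5/3,  q(x) = -x^2 - 3x + 5/3.
Indicial equation: r(r-1) + (-5/3) r + (5/3) = 0 -> roots r_1 = 5/3, r_2 = 1.
Take r = r_1 = 5/3. Let y(x) = x^r sum_{n>=0} a_n x^n with a_0 = 1.
Substitute y = x^r sum a_n x^n and match x^{r+n}. The recurrence is
  D(n) a_n - 3 a_{n-1} - 1 a_{n-2} = 0,  where D(n) = (r+n)(r+n-1) + (-5/3)(r+n) + (5/3).
  a_n = [3 a_{n-1} + 1 a_{n-2}] / D(n).
Since the indicial polynomial factors as (r - r_1)(r - r_2), D(n) = (r_1 + n - r_1)(r_1 + n - r_2) = n(n + 2/3).
Evaluating step by step (a_0 = 1):
  n = 1: D(1) = 1(1 + 2/3) = 5/3; numerator = 3(1) = 3; a_1 = (3)/(5/3) = 9/5
  n = 2: D(2) = 2(2 + 2/3) = 16/3; numerator = 3(9/5) + 1(1) = 32/5; a_2 = (32/5)/(16/3) = 6/5
  n = 3: D(3) = 3(3 + 2/3) = 11; numerator = 3(6/5) + 1(9/5) = 27/5; a_3 = (27/5)/(11) = 27/55

r = 5/3; a_0 = 1; a_1 = 9/5; a_2 = 6/5; a_3 = 27/55


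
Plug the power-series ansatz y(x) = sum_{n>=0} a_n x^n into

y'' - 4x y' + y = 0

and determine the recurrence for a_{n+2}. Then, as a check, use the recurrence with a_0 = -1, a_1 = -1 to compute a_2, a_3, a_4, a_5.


Substitute y = sum_n a_n x^n.
y''(x) has coefficient (n+2)(n+1) a_{n+2} at x^n;
-4 x y'(x) has coefficient -4 n a_n at x^n (shift);
y(x) has coefficient 1 a_n at x^n.
Matching x^n: (n+2)(n+1) a_{n+2} + (-4n + 1) a_n = 0.
Thus a_{n+2} = (4n - 1) / ((n+1)(n+2)) * a_n.

Check with a_0 = -1, a_1 = -1 (apply the recurrence for n = 0, 1, 2, 3): a_0 = -1, a_1 = -1, a_2 = 1/2, a_3 = -1/2, a_4 = 7/24, a_5 = -11/40.

a_(n+2) = (4n - 1) / ((n+1)(n+2)) * a_n; check: a_0 = -1, a_1 = -1, a_2 = 1/2, a_3 = -1/2, a_4 = 7/24, a_5 = -11/40


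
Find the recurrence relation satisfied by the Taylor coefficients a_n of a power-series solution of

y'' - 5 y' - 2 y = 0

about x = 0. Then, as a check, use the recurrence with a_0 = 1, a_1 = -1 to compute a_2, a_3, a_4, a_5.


Substitute y = sum_n a_n x^n.
y''(x) has coefficient (n+2)(n+1) a_{n+2} at x^n;
-5 y'(x) has coefficient -5 (n+1) a_{n+1} at x^n;
-2 y(x) has coefficient -2 a_n at x^n.
Matching x^n: (n+2)(n+1) a_{n+2} - 5 (n+1) a_{n+1} - 2 a_n = 0.
Thus a_{n+2} = [5 (n+1) a_{n+1} + 2 a_n] / ((n+1)(n+2)).

Check with a_0 = 1, a_1 = -1 (apply the recurrence for n = 0, 1, 2, 3): a_0 = 1, a_1 = -1, a_2 = -3/2, a_3 = -17/6, a_4 = -91/24, a_5 = -163/40.

a_(n+2) = [5 (n+1) a_(n+1) + 2 a_n] / ((n+1)(n+2)); check: a_0 = 1, a_1 = -1, a_2 = -3/2, a_3 = -17/6, a_4 = -91/24, a_5 = -163/40


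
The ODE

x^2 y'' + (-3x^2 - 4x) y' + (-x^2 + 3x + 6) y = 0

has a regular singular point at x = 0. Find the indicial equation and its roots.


Divide by x^2 to reach normal form y'' + P_1(x) y' + P_2(x) y = 0 with P_1(x) = -3 - 4/x and P_2(x) = -1 + 3/x + 6/x^2.
x = 0 is a singular point because the y'-coefficient -3 - 4/x has a pole at x = 0 and the y-coefficient -1 + 3/x + 6/x^2 has a pole at x = 0.
It is a regular singular point because x P_1(x) = p(x) = -3x - 4 and x^2 P_2(x) = q(x) = -x^2 + 3x + 6 are polynomials, hence analytic at x = 0.
p(0) = -4,  q(0) = 6.
Indicial equation: r(r-1) + p(0) r + q(0) = 0, i.e. r^2 + (p(0) - 1) r + q(0) = 0, i.e. r^2 - 5 r + 6 = 0.
Discriminant: (-5)^2 - 4(6) = 1, so r = (5 ± 1)/2.
Solving: r_1 = 3, r_2 = 2.

indicial: r^2 - 5 r + 6 = 0; roots r_1 = 3, r_2 = 2


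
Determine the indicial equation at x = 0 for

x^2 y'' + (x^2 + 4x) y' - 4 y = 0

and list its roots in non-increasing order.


Divide by x^2 to reach normal form y'' + P_1(x) y' + P_2(x) y = 0 with P_1(x) = 1 + 4/x and P_2(x) = -4/x^2.
x = 0 is a singular point because the y'-coefficient 1 + 4/x has a pole at x = 0 and the y-coefficient -4/x^2 has a pole at x = 0.
It is a regular singular point because x P_1(x) = p(x) = x + 4 and x^2 P_2(x) = q(x) = -4 are polynomials, hence analytic at x = 0.
p(0) = 4,  q(0) = -4.
Indicial equation: r(r-1) + p(0) r + q(0) = 0, i.e. r^2 + (p(0) - 1) r + q(0) = 0, i.e. r^2 + 3 r - 4 = 0.
Discriminant: (3)^2 - 4(-4) = 25, so r = (-3 ± 5)/2.
Solving: r_1 = 1, r_2 = -4.

indicial: r^2 + 3 r - 4 = 0; roots r_1 = 1, r_2 = -4


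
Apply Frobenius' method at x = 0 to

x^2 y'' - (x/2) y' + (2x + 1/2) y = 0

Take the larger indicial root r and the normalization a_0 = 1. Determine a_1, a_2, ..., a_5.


Write in Frobenius form y'' + (p(x)/x) y' + (q(x)/x^2) y = 0:
  p(x) = -1/2,  q(x) = 2x + 1/2.
Indicial equation: r(r-1) + (-1/2) r + (1/2) = 0 -> roots r_1 = 1, r_2 = 1/2.
Take r = r_1 = 1. Let y(x) = x^r sum_{n>=0} a_n x^n with a_0 = 1.
Substitute y = x^r sum a_n x^n and match x^{r+n}. The recurrence is
  D(n) a_n + 2 a_{n-1} = 0,  where D(n) = (r+n)(r+n-1) + (-1/2)(r+n) + (1/2).
  a_n = -2 / D(n) * a_{n-1}.
Since the indicial polynomial factors as (r - r_1)(r - r_2), D(n) = (r_1 + n - r_1)(r_1 + n - r_2) = n(n + 1/2).
Evaluating step by step (a_0 = 1):
  n = 1: D(1) = 1(1 + 1/2) = 3/2; numerator = -2(1) = -2; a_1 = (-2)/(3/2) = -4/3
  n = 2: D(2) = 2(2 + 1/2) = 5; numerator = -2(-4/3) = 8/3; a_2 = (8/3)/(5) = 8/15
  n = 3: D(3) = 3(3 + 1/2) = 21/2; numerator = -2(8/15) = -16/15; a_3 = (-16/15)/(21/2) = -32/315
  n = 4: D(4) = 4(4 + 1/2) = 18; numerator = -2(-32/315) = 64/315; a_4 = (64/315)/(18) = 32/2835
  n = 5: D(5) = 5(5 + 1/2) = 55/2; numerator = -2(32/2835) = -64/2835; a_5 = (-64/2835)/(55/2) = -128/155925

r = 1; a_0 = 1; a_1 = -4/3; a_2 = 8/15; a_3 = -32/315; a_4 = 32/2835; a_5 = -128/155925


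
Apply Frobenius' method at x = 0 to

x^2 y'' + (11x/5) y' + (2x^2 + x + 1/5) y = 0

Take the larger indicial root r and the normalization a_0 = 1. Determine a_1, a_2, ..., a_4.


Write in Frobenius form y'' + (p(x)/x) y' + (q(x)/x^2) y = 0:
  p(x) = 11/5,  q(x) = 2x^2 + x + 1/5.
Indicial equation: r(r-1) + (11/5) r + (1/5) = 0 -> roots r_1 = -1/5, r_2 = -1.
Take r = r_1 = -1/5. Let y(x) = x^r sum_{n>=0} a_n x^n with a_0 = 1.
Substitute y = x^r sum a_n x^n and match x^{r+n}. The recurrence is
  D(n) a_n + 1 a_{n-1} + 2 a_{n-2} = 0,  where D(n) = (r+n)(r+n-1) + (11/5)(r+n) + (1/5).
  a_n = [-1 a_{n-1} - 2 a_{n-2}] / D(n).
Since the indicial polynomial factors as (r - r_1)(r - r_2), D(n) = (r_1 + n - r_1)(r_1 + n - r_2) = n(n + 4/5).
Evaluating step by step (a_0 = 1):
  n = 1: D(1) = 1(1 + 4/5) = 9/5; numerator = -1(1) = -1; a_1 = (-1)/(9/5) = -5/9
  n = 2: D(2) = 2(2 + 4/5) = 28/5; numerator = -1(-5/9) - 2(1) = -13/9; a_2 = (-13/9)/(28/5) = -65/252
  n = 3: D(3) = 3(3 + 4/5) = 57/5; numerator = -1(-65/252) - 2(-5/9) = 115/84; a_3 = (115/84)/(57/5) = 575/4788
  n = 4: D(4) = 4(4 + 4/5) = 96/5; numerator = -1(575/4788) - 2(-65/252) = 1895/4788; a_4 = (1895/4788)/(96/5) = 9475/459648

r = -1/5; a_0 = 1; a_1 = -5/9; a_2 = -65/252; a_3 = 575/4788; a_4 = 9475/459648


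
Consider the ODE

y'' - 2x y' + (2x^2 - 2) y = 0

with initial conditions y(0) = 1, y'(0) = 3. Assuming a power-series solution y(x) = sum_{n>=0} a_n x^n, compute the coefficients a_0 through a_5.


Ansatz: y(x) = sum_{n>=0} a_n x^n, so y'(x) = sum_{n>=1} n a_n x^(n-1) and y''(x) = sum_{n>=2} n(n-1) a_n x^(n-2).
Substitute into P(x) y'' + Q(x) y' + R(x) y = 0 with P(x) = 1, Q(x) = -2x, R(x) = 2x^2 - 2, and match powers of x.
Initial conditions: a_0 = 1, a_1 = 3.
Setting the coefficient of each power of x to zero and solving order by order (substituting the coefficients already found):
  x^0: 2 a_2 - 2 a_0 = 0  ->  2 a_2 = 2 a_0 = 2  ->  a_2 = 1
  x^1: 6 a_3 - 4 a_1 = 0  ->  6 a_3 = 4 a_1 = 12  ->  a_3 = 2
  x^2: 12 a_4 - 6 a_2 + 2 a_0 = 0  ->  12 a_4 = 6 a_2 - 2 a_0 = 4  ->  a_4 = 1/3
  x^3: 20 a_5 - 8 a_3 + 2 a_1 = 0  ->  20 a_5 = 8 a_3 - 2 a_1 = 10  ->  a_5 = 1/2
Truncated series: y(x) = 1 + 3 x + x^2 + 2 x^3 + (1/3) x^4 + (1/2) x^5 + O(x^6).

a_0 = 1; a_1 = 3; a_2 = 1; a_3 = 2; a_4 = 1/3; a_5 = 1/2


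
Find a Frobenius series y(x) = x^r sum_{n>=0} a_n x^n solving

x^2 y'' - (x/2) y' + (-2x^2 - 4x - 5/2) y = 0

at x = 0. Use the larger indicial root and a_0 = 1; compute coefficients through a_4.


Write in Frobenius form y'' + (p(x)/x) y' + (q(x)/x^2) y = 0:
  p(x) = -1/2,  q(x) = -2x^2 - 4x - 5/2.
Indicial equation: r(r-1) + (-1/2) r + (-5/2) = 0 -> roots r_1 = 5/2, r_2 = -1.
Take r = r_1 = 5/2. Let y(x) = x^r sum_{n>=0} a_n x^n with a_0 = 1.
Substitute y = x^r sum a_n x^n and match x^{r+n}. The recurrence is
  D(n) a_n - 4 a_{n-1} - 2 a_{n-2} = 0,  where D(n) = (r+n)(r+n-1) + (-1/2)(r+n) + (-5/2).
  a_n = [4 a_{n-1} + 2 a_{n-2}] / D(n).
Since the indicial polynomial factors as (r - r_1)(r - r_2), D(n) = (r_1 + n - r_1)(r_1 + n - r_2) = n(n + 7/2).
Evaluating step by step (a_0 = 1):
  n = 1: D(1) = 1(1 + 7/2) = 9/2; numerator = 4(1) = 4; a_1 = (4)/(9/2) = 8/9
  n = 2: D(2) = 2(2 + 7/2) = 11; numerator = 4(8/9) + 2(1) = 50/9; a_2 = (50/9)/(11) = 50/99
  n = 3: D(3) = 3(3 + 7/2) = 39/2; numerator = 4(50/99) + 2(8/9) = 376/99; a_3 = (376/99)/(39/2) = 752/3861
  n = 4: D(4) = 4(4 + 7/2) = 30; numerator = 4(752/3861) + 2(50/99) = 628/351; a_4 = (628/351)/(30) = 314/5265

r = 5/2; a_0 = 1; a_1 = 8/9; a_2 = 50/99; a_3 = 752/3861; a_4 = 314/5265


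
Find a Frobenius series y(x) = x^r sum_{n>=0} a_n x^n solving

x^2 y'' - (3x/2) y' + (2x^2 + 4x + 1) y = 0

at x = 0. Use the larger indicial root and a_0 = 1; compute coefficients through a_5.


Write in Frobenius form y'' + (p(x)/x) y' + (q(x)/x^2) y = 0:
  p(x) = -3/2,  q(x) = 2x^2 + 4x + 1.
Indicial equation: r(r-1) + (-3/2) r + (1) = 0 -> roots r_1 = 2, r_2 = 1/2.
Take r = r_1 = 2. Let y(x) = x^r sum_{n>=0} a_n x^n with a_0 = 1.
Substitute y = x^r sum a_n x^n and match x^{r+n}. The recurrence is
  D(n) a_n + 4 a_{n-1} + 2 a_{n-2} = 0,  where D(n) = (r+n)(r+n-1) + (-3/2)(r+n) + (1).
  a_n = [-4 a_{n-1} - 2 a_{n-2}] / D(n).
Since the indicial polynomial factors as (r - r_1)(r - r_2), D(n) = (r_1 + n - r_1)(r_1 + n - r_2) = n(n + 3/2).
Evaluating step by step (a_0 = 1):
  n = 1: D(1) = 1(1 + 3/2) = 5/2; numerator = -4(1) = -4; a_1 = (-4)/(5/2) = -8/5
  n = 2: D(2) = 2(2 + 3/2) = 7; numerator = -4(-8/5) - 2(1) = 22/5; a_2 = (22/5)/(7) = 22/35
  n = 3: D(3) = 3(3 + 3/2) = 27/2; numerator = -4(22/35) - 2(-8/5) = 24/35; a_3 = (24/35)/(27/2) = 16/315
  n = 4: D(4) = 4(4 + 3/2) = 22; numerator = -4(16/315) - 2(22/35) = -92/63; a_4 = (-92/63)/(22) = -46/693
  n = 5: D(5) = 5(5 + 3/2) = 65/2; numerator = -4(-46/693) - 2(16/315) = 568/3465; a_5 = (568/3465)/(65/2) = 1136/225225

r = 2; a_0 = 1; a_1 = -8/5; a_2 = 22/35; a_3 = 16/315; a_4 = -46/693; a_5 = 1136/225225


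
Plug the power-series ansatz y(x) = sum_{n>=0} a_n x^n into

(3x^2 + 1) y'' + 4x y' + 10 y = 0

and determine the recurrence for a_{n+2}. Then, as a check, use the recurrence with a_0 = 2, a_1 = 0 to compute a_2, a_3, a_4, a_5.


Substitute y = sum_n a_n x^n.
(1 + 3 x^2) y'' contributes (n+2)(n+1) a_{n+2} + 3 n(n-1) a_n at x^n.
4 x y'(x) contributes 4 n a_n at x^n.
10 y(x) contributes 10 a_n at x^n.
Matching x^n: (n+2)(n+1) a_{n+2} + (3 n(n-1) + 4 n + 10) a_n = 0.
Thus a_{n+2} = (-3 n(n-1) - 4 n - 10) / ((n+1)(n+2)) * a_n.

Check with a_0 = 2, a_1 = 0 (apply the recurrence for n = 0, 1, 2, 3): a_0 = 2, a_1 = 0, a_2 = -10, a_3 = 0, a_4 = 20, a_5 = 0.

a_(n+2) = (-3 n(n-1) - 4 n - 10) / ((n+1)(n+2)) * a_n; check: a_0 = 2, a_1 = 0, a_2 = -10, a_3 = 0, a_4 = 20, a_5 = 0


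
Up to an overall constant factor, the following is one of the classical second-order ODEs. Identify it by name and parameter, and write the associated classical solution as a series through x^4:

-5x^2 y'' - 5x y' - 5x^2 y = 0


All three coefficients share the factor -5; dividing through by -5 gives  x^2 y'' + x y' + x^2 y = 0.
This matches the Bessel equation x^2 y'' + x y' + (x^2 - nu^2) y = 0 with nu^2 = 0, so nu = 0; the solution bounded at x = 0 is J_0(x).
Frobenius at x = 0: indicial roots ±nu; for r = nu the recurrence k(k + 2nu) c_k = -c_{k-2} gives the standard series J_nu(x) = sum_{k>=0} (-1)^k / (k! (k+nu)!) (x/2)^(2k+nu). Evaluate the first 3 terms:
  k = 0: (-1)^0 / (0! * 0! * 2^0) x^0 = 1/(1*1*1) x^0 = (1) x^0
  k = 1: (-1)^1 / (1! * 1! * 2^2) x^2 = -1/(1*1*4) x^2 = (-1/4) x^2
  k = 2: (-1)^2 / (2! * 2! * 2^4) x^4 = 1/(2*2*16) x^4 = (1/64) x^4
Hence J_0(x) = x^4/64 - x^2/4 + 1 + ....

J_0(x); series = x^4/64 - x^2/4 + 1


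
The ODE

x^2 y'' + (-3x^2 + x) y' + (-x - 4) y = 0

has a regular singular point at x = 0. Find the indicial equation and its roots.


Divide by x^2 to reach normal form y'' + P_1(x) y' + P_2(x) y = 0 with P_1(x) = -3 + 1/x and P_2(x) = -1/x - 4/x^2.
x = 0 is a singular point because the y'-coefficient -3 + 1/x has a pole at x = 0 and the y-coefficient -1/x - 4/x^2 has a pole at x = 0.
It is a regular singular point because x P_1(x) = p(x) = 1 - 3x and x^2 P_2(x) = q(x) = -x - 4 are polynomials, hence analytic at x = 0.
p(0) = 1,  q(0) = -4.
Indicial equation: r(r-1) + p(0) r + q(0) = 0, i.e. r^2 + (p(0) - 1) r + q(0) = 0, i.e. r^2 - 4 = 0.
Discriminant: (0)^2 - 4(-4) = 16, so r = (0 ± 4)/2.
Solving: r_1 = 2, r_2 = -2.

indicial: r^2 - 4 = 0; roots r_1 = 2, r_2 = -2


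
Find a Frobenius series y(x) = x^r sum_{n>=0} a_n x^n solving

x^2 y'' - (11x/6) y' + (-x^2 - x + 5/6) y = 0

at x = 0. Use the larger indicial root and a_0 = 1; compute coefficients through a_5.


Write in Frobenius form y'' + (p(x)/x) y' + (q(x)/x^2) y = 0:
  p(x) = -11/6,  q(x) = -x^2 - x + 5/6.
Indicial equation: r(r-1) + (-11/6) r + (5/6) = 0 -> roots r_1 = 5/2, r_2 = 1/3.
Take r = r_1 = 5/2. Let y(x) = x^r sum_{n>=0} a_n x^n with a_0 = 1.
Substitute y = x^r sum a_n x^n and match x^{r+n}. The recurrence is
  D(n) a_n - 1 a_{n-1} - 1 a_{n-2} = 0,  where D(n) = (r+n)(r+n-1) + (-11/6)(r+n) + (5/6).
  a_n = [1 a_{n-1} + 1 a_{n-2}] / D(n).
Since the indicial polynomial factors as (r - r_1)(r - r_2), D(n) = (r_1 + n - r_1)(r_1 + n - r_2) = n(n + 13/6).
Evaluating step by step (a_0 = 1):
  n = 1: D(1) = 1(1 + 13/6) = 19/6; numerator = 1(1) = 1; a_1 = (1)/(19/6) = 6/19
  n = 2: D(2) = 2(2 + 13/6) = 25/3; numerator = 1(6/19) + 1(1) = 25/19; a_2 = (25/19)/(25/3) = 3/19
  n = 3: D(3) = 3(3 + 13/6) = 31/2; numerator = 1(3/19) + 1(6/19) = 9/19; a_3 = (9/19)/(31/2) = 18/589
  n = 4: D(4) = 4(4 + 13/6) = 74/3; numerator = 1(18/589) + 1(3/19) = 111/589; a_4 = (111/589)/(74/3) = 9/1178
  n = 5: D(5) = 5(5 + 13/6) = 215/6; numerator = 1(9/1178) + 1(18/589) = 45/1178; a_5 = (45/1178)/(215/6) = 27/25327

r = 5/2; a_0 = 1; a_1 = 6/19; a_2 = 3/19; a_3 = 18/589; a_4 = 9/1178; a_5 = 27/25327


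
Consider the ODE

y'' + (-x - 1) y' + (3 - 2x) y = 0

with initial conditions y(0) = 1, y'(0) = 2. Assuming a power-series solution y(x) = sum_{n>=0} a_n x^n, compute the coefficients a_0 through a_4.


Ansatz: y(x) = sum_{n>=0} a_n x^n, so y'(x) = sum_{n>=1} n a_n x^(n-1) and y''(x) = sum_{n>=2} n(n-1) a_n x^(n-2).
Substitute into P(x) y'' + Q(x) y' + R(x) y = 0 with P(x) = 1, Q(x) = -x - 1, R(x) = 3 - 2x, and match powers of x.
Initial conditions: a_0 = 1, a_1 = 2.
Setting the coefficient of each power of x to zero and solving order by order (substituting the coefficients already found):
  x^0: 2 a_2 - a_1 + 3 a_0 = 0  ->  2 a_2 = a_1 - 3 a_0 = -1  ->  a_2 = -1/2
  x^1: 6 a_3 - 2 a_2 + 2 a_1 - 2 a_0 = 0  ->  6 a_3 = 2 a_2 - 2 a_1 + 2 a_0 = -3  ->  a_3 = -1/2
  x^2: 12 a_4 - 3 a_3 + a_2 - 2 a_1 = 0  ->  12 a_4 = 3 a_3 - a_2 + 2 a_1 = 3  ->  a_4 = 1/4
Truncated series: y(x) = 1 + 2 x - (1/2) x^2 - (1/2) x^3 + (1/4) x^4 + O(x^5).

a_0 = 1; a_1 = 2; a_2 = -1/2; a_3 = -1/2; a_4 = 1/4


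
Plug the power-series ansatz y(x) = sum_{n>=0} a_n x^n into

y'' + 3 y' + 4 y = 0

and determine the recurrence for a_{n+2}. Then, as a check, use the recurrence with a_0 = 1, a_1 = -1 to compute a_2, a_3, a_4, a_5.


Substitute y = sum_n a_n x^n.
y''(x) has coefficient (n+2)(n+1) a_{n+2} at x^n;
3 y'(x) has coefficient 3 (n+1) a_{n+1} at x^n;
4 y(x) has coefficient 4 a_n at x^n.
Matching x^n: (n+2)(n+1) a_{n+2} + 3 (n+1) a_{n+1} + 4 a_n = 0.
Thus a_{n+2} = [-3 (n+1) a_{n+1} - 4 a_n] / ((n+1)(n+2)).

Check with a_0 = 1, a_1 = -1 (apply the recurrence for n = 0, 1, 2, 3): a_0 = 1, a_1 = -1, a_2 = -1/2, a_3 = 7/6, a_4 = -17/24, a_5 = 23/120.

a_(n+2) = [-3 (n+1) a_(n+1) - 4 a_n] / ((n+1)(n+2)); check: a_0 = 1, a_1 = -1, a_2 = -1/2, a_3 = 7/6, a_4 = -17/24, a_5 = 23/120


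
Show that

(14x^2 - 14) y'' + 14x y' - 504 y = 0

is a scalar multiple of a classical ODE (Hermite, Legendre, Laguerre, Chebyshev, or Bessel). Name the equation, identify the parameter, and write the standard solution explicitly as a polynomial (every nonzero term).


All three coefficients share the factor -14; dividing through by -14 gives  (1 - x^2) y'' - x y' + 36 y = 0.
This matches the Chebyshev equation (1 - x^2) y'' - x y' + n^2 y = 0 (note the -x y' term, not -2x y') with n^2 = 36, so n = 6; the polynomial solution is T_6(x).
With y = sum_k a_k x^k, matching x^k gives (k+2)(k+1) a_{k+2} = (k^2 - n^2) a_k = (k - 6)(k + 6) a_k. The right side vanishes at k = 6, so the series with the parity of 6 terminates at degree 6.
Standard normalization: leading coefficient of T_n is 2^(n-1), so a_6 = 2^5 = 32. Work downward with a_k = (k+1)(k+2) a_{k+2} / ((k - 6)(k + 6)):
  a_4 = (5)(6)(32) / ((4 - 6)(4 + 6)) = 960/(-20) = -48
  a_2 = (3)(4)(-48) / ((2 - 6)(2 + 6)) = -576/(-32) = 18
  a_0 = (1)(2)(18) / ((0 - 6)(0 + 6)) = 36/(-36) = -1
Hence T_6(x) = 32 x^6 - 48 x^4 + 18 x^2 - 1.

T_6(x); series = 32 x^6 - 48 x^4 + 18 x^2 - 1


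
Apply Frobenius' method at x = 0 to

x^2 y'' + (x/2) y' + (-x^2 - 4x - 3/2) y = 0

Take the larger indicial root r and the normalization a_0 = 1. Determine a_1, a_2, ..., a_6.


Write in Frobenius form y'' + (p(x)/x) y' + (q(x)/x^2) y = 0:
  p(x) = 1/2,  q(x) = -x^2 - 4x - 3/2.
Indicial equation: r(r-1) + (1/2) r + (-3/2) = 0 -> roots r_1 = 3/2, r_2 = -1.
Take r = r_1 = 3/2. Let y(x) = x^r sum_{n>=0} a_n x^n with a_0 = 1.
Substitute y = x^r sum a_n x^n and match x^{r+n}. The recurrence is
  D(n) a_n - 4 a_{n-1} - 1 a_{n-2} = 0,  where D(n) = (r+n)(r+n-1) + (1/2)(r+n) + (-3/2).
  a_n = [4 a_{n-1} + 1 a_{n-2}] / D(n).
Since the indicial polynomial factors as (r - r_1)(r - r_2), D(n) = (r_1 + n - r_1)(r_1 + n - r_2) = n(n + 5/2).
Evaluating step by step (a_0 = 1):
  n = 1: D(1) = 1(1 + 5/2) = 7/2; numerator = 4(1) = 4; a_1 = (4)/(7/2) = 8/7
  n = 2: D(2) = 2(2 + 5/2) = 9; numerator = 4(8/7) + 1(1) = 39/7; a_2 = (39/7)/(9) = 13/21
  n = 3: D(3) = 3(3 + 5/2) = 33/2; numerator = 4(13/21) + 1(8/7) = 76/21; a_3 = (76/21)/(33/2) = 152/693
  n = 4: D(4) = 4(4 + 5/2) = 26; numerator = 4(152/693) + 1(13/21) = 1037/693; a_4 = (1037/693)/(26) = 1037/18018
  n = 5: D(5) = 5(5 + 5/2) = 75/2; numerator = 4(1037/18018) + 1(152/693) = 450/1001; a_5 = (450/1001)/(75/2) = 12/1001
  n = 6: D(6) = 6(6 + 5/2) = 51; numerator = 4(12/1001) + 1(1037/18018) = 1901/18018; a_6 = (1901/18018)/(51) = 1901/918918

r = 3/2; a_0 = 1; a_1 = 8/7; a_2 = 13/21; a_3 = 152/693; a_4 = 1037/18018; a_5 = 12/1001; a_6 = 1901/918918


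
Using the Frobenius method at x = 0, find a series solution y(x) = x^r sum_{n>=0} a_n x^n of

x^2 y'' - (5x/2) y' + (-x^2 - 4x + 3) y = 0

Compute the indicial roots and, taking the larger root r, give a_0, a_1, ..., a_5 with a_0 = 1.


Write in Frobenius form y'' + (p(x)/x) y' + (q(x)/x^2) y = 0:
  p(x) = -5/2,  q(x) = -x^2 - 4x + 3.
Indicial equation: r(r-1) + (-5/2) r + (3) = 0 -> roots r_1 = 2, r_2 = 3/2.
Take r = r_1 = 2. Let y(x) = x^r sum_{n>=0} a_n x^n with a_0 = 1.
Substitute y = x^r sum a_n x^n and match x^{r+n}. The recurrence is
  D(n) a_n - 4 a_{n-1} - 1 a_{n-2} = 0,  where D(n) = (r+n)(r+n-1) + (-5/2)(r+n) + (3).
  a_n = [4 a_{n-1} + 1 a_{n-2}] / D(n).
Since the indicial polynomial factors as (r - r_1)(r - r_2), D(n) = (r_1 + n - r_1)(r_1 + n - r_2) = n(n + 1/2).
Evaluating step by step (a_0 = 1):
  n = 1: D(1) = 1(1 + 1/2) = 3/2; numerator = 4(1) = 4; a_1 = (4)/(3/2) = 8/3
  n = 2: D(2) = 2(2 + 1/2) = 5; numerator = 4(8/3) + 1(1) = 35/3; a_2 = (35/3)/(5) = 7/3
  n = 3: D(3) = 3(3 + 1/2) = 21/2; numerator = 4(7/3) + 1(8/3) = 12; a_3 = (12)/(21/2) = 8/7
  n = 4: D(4) = 4(4 + 1/2) = 18; numerator = 4(8/7) + 1(7/3) = 145/21; a_4 = (145/21)/(18) = 145/378
  n = 5: D(5) = 5(5 + 1/2) = 55/2; numerator = 4(145/378) + 1(8/7) = 506/189; a_5 = (506/189)/(55/2) = 92/945

r = 2; a_0 = 1; a_1 = 8/3; a_2 = 7/3; a_3 = 8/7; a_4 = 145/378; a_5 = 92/945


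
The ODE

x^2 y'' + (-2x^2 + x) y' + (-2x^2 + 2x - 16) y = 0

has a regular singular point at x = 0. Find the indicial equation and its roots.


Divide by x^2 to reach normal form y'' + P_1(x) y' + P_2(x) y = 0 with P_1(x) = -2 + 1/x and P_2(x) = -2 + 2/x - 16/x^2.
x = 0 is a singular point because the y'-coefficient -2 + 1/x has a pole at x = 0 and the y-coefficient -2 + 2/x - 16/x^2 has a pole at x = 0.
It is a regular singular point because x P_1(x) = p(x) = 1 - 2x and x^2 P_2(x) = q(x) = -2x^2 + 2x - 16 are polynomials, hence analytic at x = 0.
p(0) = 1,  q(0) = -16.
Indicial equation: r(r-1) + p(0) r + q(0) = 0, i.e. r^2 + (p(0) - 1) r + q(0) = 0, i.e. r^2 - 16 = 0.
Discriminant: (0)^2 - 4(-16) = 64, so r = (0 ± 8)/2.
Solving: r_1 = 4, r_2 = -4.

indicial: r^2 - 16 = 0; roots r_1 = 4, r_2 = -4


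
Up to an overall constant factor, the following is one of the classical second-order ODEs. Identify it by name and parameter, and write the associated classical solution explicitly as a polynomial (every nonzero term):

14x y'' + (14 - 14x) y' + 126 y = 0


All three coefficients share the factor 14; dividing through by 14 gives  x y'' + (1 - x) y' + 9 y = 0.
This matches the Laguerre equation x y'' + (1 - x) y' + n y = 0 with n = 9; the polynomial solution is L_9(x).
With y = sum_k a_k x^k, matching x^k gives (k+1)k a_{k+1} + (k+1) a_{k+1} - k a_k + n a_k = 0, i.e. (k+1)^2 a_{k+1} = (k - n) a_k = (k - 9) a_k. The right side vanishes at k = 9, so the series terminates at degree 9.
Standard normalization L_n(0) = 1 gives a_0 = 1. Work upward with a_{k+1} = (k - 9) a_k / (k+1)^2:
  a_1 = (0 - 9)(1) / 1^2 = -9/1 = -9
  a_2 = (1 - 9)(-9) / 2^2 = 72/4 = 18
  a_3 = (2 - 9)(18) / 3^2 = -126/9 = -14
  a_4 = (3 - 9)(-14) / 4^2 = 84/16 = 21/4
  a_5 = (4 - 9)(21/4) / 5^2 = (-105/4)/25 = -21/20
  a_6 = (5 - 9)(-21/20) / 6^2 = (21/5)/36 = 7/60
  a_7 = (6 - 9)(7/60) / 7^2 = (-7/20)/49 = -1/140
  a_8 = (7 - 9)(-1/140) / 8^2 = (1/70)/64 = 1/4480
  a_9 = (8 - 9)(1/4480) / 9^2 = (-1/4480)/81 = -1/362880
Hence L_9(x) = -x^9/362880 + x^8/4480 - x^7/140 + 7 x^6/60 - 21 x^5/20 + 21 x^4/4 - 14 x^3 + 18 x^2 - 9 x + 1.

L_9(x); series = -x^9/362880 + x^8/4480 - x^7/140 + 7 x^6/60 - 21 x^5/20 + 21 x^4/4 - 14 x^3 + 18 x^2 - 9 x + 1


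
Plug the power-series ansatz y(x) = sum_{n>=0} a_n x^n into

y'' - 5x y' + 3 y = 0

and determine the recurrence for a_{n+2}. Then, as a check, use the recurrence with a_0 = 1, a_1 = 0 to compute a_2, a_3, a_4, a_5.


Substitute y = sum_n a_n x^n.
y''(x) has coefficient (n+2)(n+1) a_{n+2} at x^n;
-5 x y'(x) has coefficient -5 n a_n at x^n (shift);
3 y(x) has coefficient 3 a_n at x^n.
Matching x^n: (n+2)(n+1) a_{n+2} + (-5n + 3) a_n = 0.
Thus a_{n+2} = (5n - 3) / ((n+1)(n+2)) * a_n.

Check with a_0 = 1, a_1 = 0 (apply the recurrence for n = 0, 1, 2, 3): a_0 = 1, a_1 = 0, a_2 = -3/2, a_3 = 0, a_4 = -7/8, a_5 = 0.

a_(n+2) = (5n - 3) / ((n+1)(n+2)) * a_n; check: a_0 = 1, a_1 = 0, a_2 = -3/2, a_3 = 0, a_4 = -7/8, a_5 = 0


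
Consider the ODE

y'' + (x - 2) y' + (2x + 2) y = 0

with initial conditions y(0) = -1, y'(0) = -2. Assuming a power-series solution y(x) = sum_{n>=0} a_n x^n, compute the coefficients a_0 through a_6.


Ansatz: y(x) = sum_{n>=0} a_n x^n, so y'(x) = sum_{n>=1} n a_n x^(n-1) and y''(x) = sum_{n>=2} n(n-1) a_n x^(n-2).
Substitute into P(x) y'' + Q(x) y' + R(x) y = 0 with P(x) = 1, Q(x) = x - 2, R(x) = 2x + 2, and match powers of x.
Initial conditions: a_0 = -1, a_1 = -2.
Setting the coefficient of each power of x to zero and solving order by order (substituting the coefficients already found):
  x^0: 2 a_2 - 2 a_1 + 2 a_0 = 0  ->  2 a_2 = 2 a_1 - 2 a_0 = -2  ->  a_2 = -1
  x^1: 6 a_3 - 4 a_2 + 3 a_1 + 2 a_0 = 0  ->  6 a_3 = 4 a_2 - 3 a_1 - 2 a_0 = 4  ->  a_3 = 2/3
  x^2: 12 a_4 - 6 a_3 + 4 a_2 + 2 a_1 = 0  ->  12 a_4 = 6 a_3 - 4 a_2 - 2 a_1 = 12  ->  a_4 = 1
  x^3: 20 a_5 - 8 a_4 + 5 a_3 + 2 a_2 = 0  ->  20 a_5 = 8 a_4 - 5 a_3 - 2 a_2 = 20/3  ->  a_5 = 1/3
  x^4: 30 a_6 - 10 a_5 + 6 a_4 + 2 a_3 = 0  ->  30 a_6 = 10 a_5 - 6 a_4 - 2 a_3 = -4  ->  a_6 = -2/15
Truncated series: y(x) = -1 - 2 x - x^2 + (2/3) x^3 + x^4 + (1/3) x^5 - (2/15) x^6 + O(x^7).

a_0 = -1; a_1 = -2; a_2 = -1; a_3 = 2/3; a_4 = 1; a_5 = 1/3; a_6 = -2/15


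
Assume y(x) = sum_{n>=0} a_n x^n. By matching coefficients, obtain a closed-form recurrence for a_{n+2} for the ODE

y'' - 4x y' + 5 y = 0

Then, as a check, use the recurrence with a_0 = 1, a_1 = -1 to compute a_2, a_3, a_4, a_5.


Substitute y = sum_n a_n x^n.
y''(x) has coefficient (n+2)(n+1) a_{n+2} at x^n;
-4 x y'(x) has coefficient -4 n a_n at x^n (shift);
5 y(x) has coefficient 5 a_n at x^n.
Matching x^n: (n+2)(n+1) a_{n+2} + (-4n + 5) a_n = 0.
Thus a_{n+2} = (4n - 5) / ((n+1)(n+2)) * a_n.

Check with a_0 = 1, a_1 = -1 (apply the recurrence for n = 0, 1, 2, 3): a_0 = 1, a_1 = -1, a_2 = -5/2, a_3 = 1/6, a_4 = -5/8, a_5 = 7/120.

a_(n+2) = (4n - 5) / ((n+1)(n+2)) * a_n; check: a_0 = 1, a_1 = -1, a_2 = -5/2, a_3 = 1/6, a_4 = -5/8, a_5 = 7/120


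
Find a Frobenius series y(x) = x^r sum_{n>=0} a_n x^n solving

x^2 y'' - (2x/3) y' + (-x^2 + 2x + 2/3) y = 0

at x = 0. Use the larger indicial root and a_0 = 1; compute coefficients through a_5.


Write in Frobenius form y'' + (p(x)/x) y' + (q(x)/x^2) y = 0:
  p(x) = -2/3,  q(x) = -x^2 + 2x + 2/3.
Indicial equation: r(r-1) + (-2/3) r + (2/3) = 0 -> roots r_1 = 1, r_2 = 2/3.
Take r = r_1 = 1. Let y(x) = x^r sum_{n>=0} a_n x^n with a_0 = 1.
Substitute y = x^r sum a_n x^n and match x^{r+n}. The recurrence is
  D(n) a_n + 2 a_{n-1} - 1 a_{n-2} = 0,  where D(n) = (r+n)(r+n-1) + (-2/3)(r+n) + (2/3).
  a_n = [-2 a_{n-1} + 1 a_{n-2}] / D(n).
Since the indicial polynomial factors as (r - r_1)(r - r_2), D(n) = (r_1 + n - r_1)(r_1 + n - r_2) = n(n + 1/3).
Evaluating step by step (a_0 = 1):
  n = 1: D(1) = 1(1 + 1/3) = 4/3; numerator = -2(1) = -2; a_1 = (-2)/(4/3) = -3/2
  n = 2: D(2) = 2(2 + 1/3) = 14/3; numerator = -2(-3/2) + 1(1) = 4; a_2 = (4)/(14/3) = 6/7
  n = 3: D(3) = 3(3 + 1/3) = 10; numerator = -2(6/7) + 1(-3/2) = -45/14; a_3 = (-45/14)/(10) = -9/28
  n = 4: D(4) = 4(4 + 1/3) = 52/3; numerator = -2(-9/28) + 1(6/7) = 3/2; a_4 = (3/2)/(52/3) = 9/104
  n = 5: D(5) = 5(5 + 1/3) = 80/3; numerator = -2(9/104) + 1(-9/28) = -45/91; a_5 = (-45/91)/(80/3) = -27/1456

r = 1; a_0 = 1; a_1 = -3/2; a_2 = 6/7; a_3 = -9/28; a_4 = 9/104; a_5 = -27/1456


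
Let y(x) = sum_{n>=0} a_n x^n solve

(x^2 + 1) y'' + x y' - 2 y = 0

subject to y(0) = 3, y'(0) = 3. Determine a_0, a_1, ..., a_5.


Ansatz: y(x) = sum_{n>=0} a_n x^n, so y'(x) = sum_{n>=1} n a_n x^(n-1) and y''(x) = sum_{n>=2} n(n-1) a_n x^(n-2).
Substitute into P(x) y'' + Q(x) y' + R(x) y = 0 with P(x) = x^2 + 1, Q(x) = x, R(x) = -2, and match powers of x.
Initial conditions: a_0 = 3, a_1 = 3.
Setting the coefficient of each power of x to zero and solving order by order (substituting the coefficients already found):
  x^0: 2 a_2 - 2 a_0 = 0  ->  2 a_2 = 2 a_0 = 6  ->  a_2 = 3
  x^1: 6 a_3 - a_1 = 0  ->  6 a_3 = a_1 = 3  ->  a_3 = 1/2
  x^2: 12 a_4 + 2 a_2 = 0  ->  12 a_4 = -2 a_2 = -6  ->  a_4 = -1/2
  x^3: 20 a_5 + 7 a_3 = 0  ->  20 a_5 = -7 a_3 = -7/2  ->  a_5 = -7/40
Truncated series: y(x) = 3 + 3 x + 3 x^2 + (1/2) x^3 - (1/2) x^4 - (7/40) x^5 + O(x^6).

a_0 = 3; a_1 = 3; a_2 = 3; a_3 = 1/2; a_4 = -1/2; a_5 = -7/40


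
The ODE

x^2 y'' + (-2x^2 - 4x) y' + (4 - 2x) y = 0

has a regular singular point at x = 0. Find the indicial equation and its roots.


Divide by x^2 to reach normal form y'' + P_1(x) y' + P_2(x) y = 0 with P_1(x) = -2 - 4/x and P_2(x) = -2/x + 4/x^2.
x = 0 is a singular point because the y'-coefficient -2 - 4/x has a pole at x = 0 and the y-coefficient -2/x + 4/x^2 has a pole at x = 0.
It is a regular singular point because x P_1(x) = p(x) = -2x - 4 and x^2 P_2(x) = q(x) = 4 - 2x are polynomials, hence analytic at x = 0.
p(0) = -4,  q(0) = 4.
Indicial equation: r(r-1) + p(0) r + q(0) = 0, i.e. r^2 + (p(0) - 1) r + q(0) = 0, i.e. r^2 - 5 r + 4 = 0.
Discriminant: (-5)^2 - 4(4) = 9, so r = (5 ± 3)/2.
Solving: r_1 = 4, r_2 = 1.

indicial: r^2 - 5 r + 4 = 0; roots r_1 = 4, r_2 = 1


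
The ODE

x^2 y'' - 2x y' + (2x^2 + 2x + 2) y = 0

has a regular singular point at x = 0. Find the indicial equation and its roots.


Divide by x^2 to reach normal form y'' + P_1(x) y' + P_2(x) y = 0 with P_1(x) = -2/x and P_2(x) = 2 + 2/x + 2/x^2.
x = 0 is a singular point because the y'-coefficient -2/x has a pole at x = 0 and the y-coefficient 2 + 2/x + 2/x^2 has a pole at x = 0.
It is a regular singular point because x P_1(x) = p(x) = -2 and x^2 P_2(x) = q(x) = 2x^2 + 2x + 2 are polynomials, hence analytic at x = 0.
p(0) = -2,  q(0) = 2.
Indicial equation: r(r-1) + p(0) r + q(0) = 0, i.e. r^2 + (p(0) - 1) r + q(0) = 0, i.e. r^2 - 3 r + 2 = 0.
Discriminant: (-3)^2 - 4(2) = 1, so r = (3 ± 1)/2.
Solving: r_1 = 2, r_2 = 1.

indicial: r^2 - 3 r + 2 = 0; roots r_1 = 2, r_2 = 1


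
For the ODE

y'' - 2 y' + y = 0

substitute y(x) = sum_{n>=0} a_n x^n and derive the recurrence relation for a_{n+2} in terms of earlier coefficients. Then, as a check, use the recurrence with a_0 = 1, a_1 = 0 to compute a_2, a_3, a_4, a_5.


Substitute y = sum_n a_n x^n.
y''(x) has coefficient (n+2)(n+1) a_{n+2} at x^n;
-2 y'(x) has coefficient -2 (n+1) a_{n+1} at x^n;
y(x) has coefficient 1 a_n at x^n.
Matching x^n: (n+2)(n+1) a_{n+2} - 2 (n+1) a_{n+1} + 1 a_n = 0.
Thus a_{n+2} = [2 (n+1) a_{n+1} - 1 a_n] / ((n+1)(n+2)).

Check with a_0 = 1, a_1 = 0 (apply the recurrence for n = 0, 1, 2, 3): a_0 = 1, a_1 = 0, a_2 = -1/2, a_3 = -1/3, a_4 = -1/8, a_5 = -1/30.

a_(n+2) = [2 (n+1) a_(n+1) - 1 a_n] / ((n+1)(n+2)); check: a_0 = 1, a_1 = 0, a_2 = -1/2, a_3 = -1/3, a_4 = -1/8, a_5 = -1/30


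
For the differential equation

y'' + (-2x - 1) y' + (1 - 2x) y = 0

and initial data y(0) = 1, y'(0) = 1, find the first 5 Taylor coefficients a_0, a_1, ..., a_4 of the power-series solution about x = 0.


Ansatz: y(x) = sum_{n>=0} a_n x^n, so y'(x) = sum_{n>=1} n a_n x^(n-1) and y''(x) = sum_{n>=2} n(n-1) a_n x^(n-2).
Substitute into P(x) y'' + Q(x) y' + R(x) y = 0 with P(x) = 1, Q(x) = -2x - 1, R(x) = 1 - 2x, and match powers of x.
Initial conditions: a_0 = 1, a_1 = 1.
Setting the coefficient of each power of x to zero and solving order by order (substituting the coefficients already found):
  x^0: 2 a_2 - a_1 + a_0 = 0  ->  2 a_2 = a_1 - a_0 = 0  ->  a_2 = 0
  x^1: 6 a_3 - 2 a_2 - a_1 - 2 a_0 = 0  ->  6 a_3 = 2 a_2 + a_1 + 2 a_0 = 3  ->  a_3 = 1/2
  x^2: 12 a_4 - 3 a_3 - 3 a_2 - 2 a_1 = 0  ->  12 a_4 = 3 a_3 + 3 a_2 + 2 a_1 = 7/2  ->  a_4 = 7/24
Truncated series: y(x) = 1 + x + (1/2) x^3 + (7/24) x^4 + O(x^5).

a_0 = 1; a_1 = 1; a_2 = 0; a_3 = 1/2; a_4 = 7/24
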